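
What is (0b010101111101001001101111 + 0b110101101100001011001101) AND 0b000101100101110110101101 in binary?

0b1100001010100101100

Add column by column in base 2, right to left:
  1+1 = 0 carry 1
  1+0+1 = 0 carry 1
  1+1+1 = 1 carry 1
  1+1+1 = 1 carry 1
  0+0+1 = 1
  1+0 = 1
  1+1 = 0 carry 1
  0+1+1 = 0 carry 1
  0+0+1 = 1
  1+1 = 0 carry 1
  0+0+1 = 1
  0+0 = 0
  1+0 = 1
  0+0 = 0
  1+1 = 0 carry 1
  1+1+1 = 1 carry 1
  1+0+1 = 0 carry 1
  1+1+1 = 1 carry 1
  1+1+1 = 1 carry 1
  0+0+1 = 1
  1+1 = 0 carry 1
  0+0+1 = 1
  1+1 = 0 carry 1
  0+1+1 = 0 carry 1
  final carry 1
Sum = 0b1001011101001010100111100; now AND with 0b000101100101110110101101:
  1001011101001010100111100
& 0000101100101110110101101
= 0000001100001010100101100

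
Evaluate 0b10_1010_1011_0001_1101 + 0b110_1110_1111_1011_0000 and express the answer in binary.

Add column by column in base 2, right to left:
  1+0 = 1
  0+0 = 0
  1+0 = 1
  1+0 = 1
  1+1 = 0 carry 1
  0+1+1 = 0 carry 1
  0+0+1 = 1
  0+1 = 1
  1+1 = 0 carry 1
  1+1+1 = 1 carry 1
  0+1+1 = 0 carry 1
  1+1+1 = 1 carry 1
  0+0+1 = 1
  1+1 = 0 carry 1
  0+1+1 = 0 carry 1
  1+1+1 = 1 carry 1
  0+0+1 = 1
  1+1 = 0 carry 1
  0+1+1 = 0 carry 1
  final carry 1

0b10011001101011001101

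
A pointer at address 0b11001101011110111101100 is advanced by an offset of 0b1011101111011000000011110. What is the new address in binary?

0b1110111100110111000001010

Add column by column in base 2, right to left:
  0+0 = 0
  0+1 = 1
  1+1 = 0 carry 1
  1+1+1 = 1 carry 1
  0+1+1 = 0 carry 1
  1+0+1 = 0 carry 1
  1+0+1 = 0 carry 1
  1+0+1 = 0 carry 1
  1+0+1 = 0 carry 1
  0+0+1 = 1
  1+0 = 1
  1+0 = 1
  1+1 = 0 carry 1
  1+1+1 = 1 carry 1
  0+0+1 = 1
  1+1 = 0 carry 1
  0+1+1 = 0 carry 1
  1+1+1 = 1 carry 1
  1+1+1 = 1 carry 1
  0+0+1 = 1
  0+1 = 1
  1+1 = 0 carry 1
  1+1+1 = 1 carry 1
  0+0+1 = 1
  0+1 = 1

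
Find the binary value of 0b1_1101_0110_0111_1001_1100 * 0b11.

Multiply each base-2 digit by 3, carrying:
  0×3 = 0 → write 0
  0×3 = 0 → write 0
  1×3 = 3 → write 1 carry 1
  1×3+1 = 4 → write 0 carry 2
  1×3+2 = 5 → write 1 carry 2
  0×3+2 = 2 → write 0 carry 1
  0×3+1 = 1 → write 1
  1×3 = 3 → write 1 carry 1
  1×3+1 = 4 → write 0 carry 2
  1×3+2 = 5 → write 1 carry 2
  1×3+2 = 5 → write 1 carry 2
  0×3+2 = 2 → write 0 carry 1
  0×3+1 = 1 → write 1
  1×3 = 3 → write 1 carry 1
  1×3+1 = 4 → write 0 carry 2
  0×3+2 = 2 → write 0 carry 1
  1×3+1 = 4 → write 0 carry 2
  0×3+2 = 2 → write 0 carry 1
  1×3+1 = 4 → write 0 carry 2
  1×3+2 = 5 → write 1 carry 2
  1×3+2 = 5 → write 1 carry 2
  remaining carry: 10

0b10110000011011011010100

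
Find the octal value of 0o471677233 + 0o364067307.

0o1055766542

Add column by column in base 8, right to left:
  3+7 = 2 carry 1
  3+0+1 = 4
  2+3 = 5
  7+7 = 6 carry 1
  7+6+1 = 6 carry 1
  6+0+1 = 7
  1+4 = 5
  7+6 = 5 carry 1
  4+3+1 = 0 carry 1
  final carry 1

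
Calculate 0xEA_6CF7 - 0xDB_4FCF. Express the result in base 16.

0xF1D28

Subtract column by column in base 16:
  7-F → 8 (borrow)
  F-C-1 → 2
  C-F → D (borrow)
  6-4-1 → 1
  A-B → F (borrow)
  E-D-1 → 0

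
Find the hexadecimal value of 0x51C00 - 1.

The trailing 2 digits are 0, so subtracting 1 borrows through: they become F and the next digit up decrements.

0x51BFF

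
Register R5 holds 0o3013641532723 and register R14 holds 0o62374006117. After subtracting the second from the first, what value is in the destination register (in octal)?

0o2731245524604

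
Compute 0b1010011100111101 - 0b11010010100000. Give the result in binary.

Subtract column by column in base 2:
  1-0 → 1
  0-0 → 0
  1-0 → 1
  1-0 → 1
  1-0 → 1
  1-1 → 0
  0-0 → 0
  0-1 → 1 (borrow)
  1-0-1 → 0
  1-0 → 1
  1-1 → 0
  0-0 → 0
  0-1 → 1 (borrow)
  1-1-1 → 1 (borrow)
  0-0-1 → 1 (borrow)
  1-0-1 → 0

0b111001010011101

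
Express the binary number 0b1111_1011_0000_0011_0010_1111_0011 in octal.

0o1754031363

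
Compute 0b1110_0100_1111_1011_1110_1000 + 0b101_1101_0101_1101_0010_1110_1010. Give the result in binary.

0b110101110101100111011010010

Add column by column in base 2, right to left:
  0+0 = 0
  0+1 = 1
  0+0 = 0
  1+1 = 0 carry 1
  0+0+1 = 1
  1+1 = 0 carry 1
  1+1+1 = 1 carry 1
  1+1+1 = 1 carry 1
  1+0+1 = 0 carry 1
  1+1+1 = 1 carry 1
  0+0+1 = 1
  1+0 = 1
  1+1 = 0 carry 1
  1+0+1 = 0 carry 1
  1+1+1 = 1 carry 1
  1+1+1 = 1 carry 1
  0+1+1 = 0 carry 1
  0+0+1 = 1
  1+1 = 0 carry 1
  0+0+1 = 1
  0+1 = 1
  1+0 = 1
  1+1 = 0 carry 1
  1+1+1 = 1 carry 1
  0+1+1 = 0 carry 1
  0+0+1 = 1
  0+1 = 1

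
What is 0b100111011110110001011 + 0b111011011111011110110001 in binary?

Add column by column in base 2, right to left:
  1+1 = 0 carry 1
  1+0+1 = 0 carry 1
  0+0+1 = 1
  1+0 = 1
  0+1 = 1
  0+1 = 1
  0+0 = 0
  1+1 = 0 carry 1
  1+1+1 = 1 carry 1
  0+1+1 = 0 carry 1
  1+1+1 = 1 carry 1
  1+0+1 = 0 carry 1
  1+1+1 = 1 carry 1
  1+1+1 = 1 carry 1
  0+1+1 = 0 carry 1
  1+1+1 = 1 carry 1
  1+1+1 = 1 carry 1
  1+0+1 = 0 carry 1
  0+1+1 = 0 carry 1
  0+1+1 = 0 carry 1
  1+0+1 = 0 carry 1
  0+1+1 = 0 carry 1
  0+1+1 = 0 carry 1
  0+1+1 = 0 carry 1
  final carry 1

0b1000000011011010100111100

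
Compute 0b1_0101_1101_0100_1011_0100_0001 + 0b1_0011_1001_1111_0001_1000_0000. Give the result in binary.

0b10100101110011110011000001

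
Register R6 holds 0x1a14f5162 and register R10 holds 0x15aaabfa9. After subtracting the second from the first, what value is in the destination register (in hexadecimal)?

Subtract column by column in base 16:
  2-9 → 9 (borrow)
  6-a-1 → b (borrow)
  1-f-1 → 1 (borrow)
  5-b-1 → 9 (borrow)
  f-a-1 → 4
  4-a → a (borrow)
  1-a-1 → 6 (borrow)
  a-5-1 → 4
  1-1 → 0

0x46a491b9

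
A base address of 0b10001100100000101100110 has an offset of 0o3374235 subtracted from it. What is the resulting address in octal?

0b10001100100000101100110 = 0o21440546 in octal.
Subtract column by column in base 8:
  6-5 → 1
  4-3 → 1
  5-2 → 3
  0-4 → 4 (borrow)
  4-7-1 → 4 (borrow)
  4-3-1 → 0
  1-3 → 6 (borrow)
  2-0-1 → 1

0o16044311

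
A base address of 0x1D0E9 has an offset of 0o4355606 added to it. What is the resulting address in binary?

0b100111010110001101111

0x1D0E9 = 0b11101000011101001 in binary.
0o4355606 = 0b100011101101110000110 in binary.
Add column by column in base 2, right to left:
  1+0 = 1
  0+1 = 1
  0+1 = 1
  1+0 = 1
  0+0 = 0
  1+0 = 1
  1+0 = 1
  1+1 = 0 carry 1
  0+1+1 = 0 carry 1
  0+1+1 = 0 carry 1
  0+0+1 = 1
  0+1 = 1
  1+1 = 0 carry 1
  0+0+1 = 1
  1+1 = 0 carry 1
  1+1+1 = 1 carry 1
  1+1+1 = 1 carry 1
  0+0+1 = 1
  0+0 = 0
  0+0 = 0
  0+1 = 1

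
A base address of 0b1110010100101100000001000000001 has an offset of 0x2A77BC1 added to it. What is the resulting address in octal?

0o16517276702

0b1110010100101100000001000000001 = 0o16245401001 in octal.
0x2A77BC1 = 0o251675701 in octal.
Add column by column in base 8, right to left:
  1+1 = 2
  0+0 = 0
  0+7 = 7
  1+5 = 6
  0+7 = 7
  4+6 = 2 carry 1
  5+1+1 = 7
  4+5 = 1 carry 1
  2+2+1 = 5
  6+0 = 6
  1+0 = 1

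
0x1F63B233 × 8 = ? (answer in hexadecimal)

0xFB1D9198

Multiply each base-16 digit by 8, carrying:
  3×8 = 24 → write 8 carry 1
  3×8+1 = 25 → write 9 carry 1
  2×8+1 = 17 → write 1 carry 1
  B×8+1 = 89 → write 9 carry 5
  3×8+5 = 29 → write D carry 1
  6×8+1 = 49 → write 1 carry 3
  F×8+3 = 123 → write B carry 7
  1×8+7 = 15 → write F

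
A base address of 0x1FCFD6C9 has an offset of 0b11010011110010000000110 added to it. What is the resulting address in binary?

0x1FCFD6C9 = 0b11111110011111101011011001001 in binary.
Add column by column in base 2, right to left:
  1+0 = 1
  0+1 = 1
  0+1 = 1
  1+0 = 1
  0+0 = 0
  0+0 = 0
  1+0 = 1
  1+0 = 1
  0+0 = 0
  1+0 = 1
  1+1 = 0 carry 1
  0+0+1 = 1
  1+0 = 1
  0+1 = 1
  1+1 = 0 carry 1
  1+1+1 = 1 carry 1
  1+1+1 = 1 carry 1
  1+0+1 = 0 carry 1
  1+0+1 = 0 carry 1
  1+1+1 = 1 carry 1
  0+0+1 = 1
  0+1 = 1
  1+1 = 0 carry 1
  1+0+1 = 0 carry 1
  1+0+1 = 0 carry 1
  1+0+1 = 0 carry 1
  1+0+1 = 0 carry 1
  1+0+1 = 0 carry 1
  1+0+1 = 0 carry 1
  final carry 1

0b100000001110011011101011001111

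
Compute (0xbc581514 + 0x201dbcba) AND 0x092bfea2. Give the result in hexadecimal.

0x821d082

Add column by column in base 16, right to left:
  4+a = e
  1+b = c
  5+c = 1 carry 1
  1+b+1 = d
  8+d = 5 carry 1
  5+1+1 = 7
  c+0 = c
  b+2 = d
Sum = 0xdc75d1ce; now AND with 0x092bfea2:
  d&0=0, c&9=8, 7&2=2, 5&b=1, d&f=d, 1&e=0, c&a=8, e&2=2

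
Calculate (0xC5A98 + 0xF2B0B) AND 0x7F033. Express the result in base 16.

0x38023

Add column by column in base 16, right to left:
  8+B = 3 carry 1
  9+0+1 = A
  A+B = 5 carry 1
  5+2+1 = 8
  C+F = B carry 1
  final carry 1
Sum = 0x1B85A3; now AND with 0x7F033:
  1&0=0, B&7=3, 8&F=8, 5&0=0, A&3=2, 3&3=3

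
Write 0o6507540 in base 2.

Each octal digit is 3 bits: 6=110 5=101 0=000 7=111 5=101 4=100 0=000.

0b110101000111101100000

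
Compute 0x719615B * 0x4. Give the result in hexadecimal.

0x1C65856C

Multiply each base-16 digit by 4, carrying:
  B×4 = 44 → write C carry 2
  5×4+2 = 22 → write 6 carry 1
  1×4+1 = 5 → write 5
  6×4 = 24 → write 8 carry 1
  9×4+1 = 37 → write 5 carry 2
  1×4+2 = 6 → write 6
  7×4 = 28 → write C carry 1
  remaining carry: 1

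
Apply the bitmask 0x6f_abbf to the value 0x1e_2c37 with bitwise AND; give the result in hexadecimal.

AND each hex digit independently (no carries):
  1&6=0, e&f=e, 2&a=2, c&b=8, 3&b=3, 7&f=7

0x0e2837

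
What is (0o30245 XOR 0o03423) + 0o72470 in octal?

First 0o30245 XOR 0o03423 = 0o33666.
Add column by column in base 8, right to left:
  6+0 = 6
  6+7 = 5 carry 1
  6+4+1 = 3 carry 1
  3+2+1 = 6
  3+7 = 2 carry 1
  final carry 1

0o126356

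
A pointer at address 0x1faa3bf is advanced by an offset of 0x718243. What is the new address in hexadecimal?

0x26c2602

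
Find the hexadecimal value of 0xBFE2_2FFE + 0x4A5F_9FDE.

Add column by column in base 16, right to left:
  E+E = C carry 1
  F+D+1 = D carry 1
  F+F+1 = F carry 1
  2+9+1 = C
  2+F = 1 carry 1
  E+5+1 = 4 carry 1
  F+A+1 = A carry 1
  B+4+1 = 0 carry 1
  final carry 1

0x10A41CFDC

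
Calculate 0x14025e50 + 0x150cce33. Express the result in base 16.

0x290f2c83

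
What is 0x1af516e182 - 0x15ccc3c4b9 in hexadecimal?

0x528531cc9

Subtract column by column in base 16:
  2-9 → 9 (borrow)
  8-b-1 → c (borrow)
  1-4-1 → c (borrow)
  e-c-1 → 1
  6-3 → 3
  1-c → 5 (borrow)
  5-c-1 → 8 (borrow)
  f-c-1 → 2
  a-5 → 5
  1-1 → 0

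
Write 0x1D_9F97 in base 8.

Expand each hex digit to 4 bits: 1=0001 D=1101 9=1001 F=1111 9=1001 7=0111.
Group the bits in threes: 111 011 001 111 110 010 111 → 7317627.

0o7317627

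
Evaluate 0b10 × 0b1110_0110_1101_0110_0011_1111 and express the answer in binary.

0b1110011011010110001111110

Multiply each base-2 digit by 2, carrying:
  1×2 = 2 → write 0 carry 1
  1×2+1 = 3 → write 1 carry 1
  1×2+1 = 3 → write 1 carry 1
  1×2+1 = 3 → write 1 carry 1
  1×2+1 = 3 → write 1 carry 1
  1×2+1 = 3 → write 1 carry 1
  0×2+1 = 1 → write 1
  0×2 = 0 → write 0
  0×2 = 0 → write 0
  1×2 = 2 → write 0 carry 1
  1×2+1 = 3 → write 1 carry 1
  0×2+1 = 1 → write 1
  1×2 = 2 → write 0 carry 1
  0×2+1 = 1 → write 1
  1×2 = 2 → write 0 carry 1
  1×2+1 = 3 → write 1 carry 1
  0×2+1 = 1 → write 1
  1×2 = 2 → write 0 carry 1
  1×2+1 = 3 → write 1 carry 1
  0×2+1 = 1 → write 1
  0×2 = 0 → write 0
  1×2 = 2 → write 0 carry 1
  1×2+1 = 3 → write 1 carry 1
  1×2+1 = 3 → write 1 carry 1
  remaining carry: 1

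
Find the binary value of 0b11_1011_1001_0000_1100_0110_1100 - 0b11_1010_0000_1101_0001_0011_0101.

Subtract column by column in base 2:
  0-1 → 1 (borrow)
  0-0-1 → 1 (borrow)
  1-1-1 → 1 (borrow)
  1-0-1 → 0
  0-1 → 1 (borrow)
  1-1-1 → 1 (borrow)
  1-0-1 → 0
  0-0 → 0
  0-1 → 1 (borrow)
  0-0-1 → 1 (borrow)
  1-0-1 → 0
  1-0 → 1
  0-1 → 1 (borrow)
  0-0-1 → 1 (borrow)
  0-1-1 → 0 (borrow)
  0-1-1 → 0 (borrow)
  1-0-1 → 0
  0-0 → 0
  0-0 → 0
  1-0 → 1
  1-0 → 1
  1-1 → 0
  0-0 → 0
  1-1 → 0
  1-1 → 0
  1-1 → 0

0b110000011101100110111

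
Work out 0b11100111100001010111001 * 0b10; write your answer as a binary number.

0b111001111000010101110010

Multiply each base-2 digit by 2, carrying:
  1×2 = 2 → write 0 carry 1
  0×2+1 = 1 → write 1
  0×2 = 0 → write 0
  1×2 = 2 → write 0 carry 1
  1×2+1 = 3 → write 1 carry 1
  1×2+1 = 3 → write 1 carry 1
  0×2+1 = 1 → write 1
  1×2 = 2 → write 0 carry 1
  0×2+1 = 1 → write 1
  1×2 = 2 → write 0 carry 1
  0×2+1 = 1 → write 1
  0×2 = 0 → write 0
  0×2 = 0 → write 0
  0×2 = 0 → write 0
  1×2 = 2 → write 0 carry 1
  1×2+1 = 3 → write 1 carry 1
  1×2+1 = 3 → write 1 carry 1
  1×2+1 = 3 → write 1 carry 1
  0×2+1 = 1 → write 1
  0×2 = 0 → write 0
  1×2 = 2 → write 0 carry 1
  1×2+1 = 3 → write 1 carry 1
  1×2+1 = 3 → write 1 carry 1
  remaining carry: 1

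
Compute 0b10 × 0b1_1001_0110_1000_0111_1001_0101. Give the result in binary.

0b11001011010000111100101010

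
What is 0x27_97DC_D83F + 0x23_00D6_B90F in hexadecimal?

0x4A98B3914E

Add column by column in base 16, right to left:
  F+F = E carry 1
  3+0+1 = 4
  8+9 = 1 carry 1
  D+B+1 = 9 carry 1
  C+6+1 = 3 carry 1
  D+D+1 = B carry 1
  7+0+1 = 8
  9+0 = 9
  7+3 = A
  2+2 = 4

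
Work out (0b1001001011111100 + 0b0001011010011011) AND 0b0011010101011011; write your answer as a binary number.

Add column by column in base 2, right to left:
  0+1 = 1
  0+1 = 1
  1+0 = 1
  1+1 = 0 carry 1
  1+1+1 = 1 carry 1
  1+0+1 = 0 carry 1
  1+0+1 = 0 carry 1
  1+1+1 = 1 carry 1
  0+0+1 = 1
  1+1 = 0 carry 1
  0+1+1 = 0 carry 1
  0+0+1 = 1
  1+1 = 0 carry 1
  0+0+1 = 1
  0+0 = 0
  1+0 = 1
Sum = 0b1010100110010111; now AND with 0b0011010101011011:
  1010100110010111
& 0011010101011011
= 0010000100010011

0b10000100010011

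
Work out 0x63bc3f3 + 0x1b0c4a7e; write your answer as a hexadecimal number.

0x21480e71

Add column by column in base 16, right to left:
  3+e = 1 carry 1
  f+7+1 = 7 carry 1
  3+a+1 = e
  c+4 = 0 carry 1
  b+c+1 = 8 carry 1
  3+0+1 = 4
  6+b = 1 carry 1
  0+1+1 = 2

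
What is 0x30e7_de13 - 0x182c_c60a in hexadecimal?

0x18bb1809

Subtract column by column in base 16:
  3-a → 9 (borrow)
  1-0-1 → 0
  e-6 → 8
  d-c → 1
  7-c → b (borrow)
  e-2-1 → b
  0-8 → 8 (borrow)
  3-1-1 → 1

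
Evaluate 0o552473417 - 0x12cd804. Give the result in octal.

0o437317413

0x12cd804 = 0o113154004 in octal.
Subtract column by column in base 8:
  7-4 → 3
  1-0 → 1
  4-0 → 4
  3-4 → 7 (borrow)
  7-5-1 → 1
  4-1 → 3
  2-3 → 7 (borrow)
  5-1-1 → 3
  5-1 → 4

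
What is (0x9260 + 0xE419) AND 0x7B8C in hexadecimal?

0x7208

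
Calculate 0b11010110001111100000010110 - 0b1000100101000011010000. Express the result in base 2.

0b11001101101010011101000110

Subtract column by column in base 2:
  0-0 → 0
  1-0 → 1
  1-0 → 1
  0-0 → 0
  1-1 → 0
  0-0 → 0
  0-1 → 1 (borrow)
  0-1-1 → 0 (borrow)
  0-0-1 → 1 (borrow)
  0-0-1 → 1 (borrow)
  0-0-1 → 1 (borrow)
  1-0-1 → 0
  1-1 → 0
  1-0 → 1
  1-1 → 0
  1-0 → 1
  0-0 → 0
  0-1 → 1 (borrow)
  0-0-1 → 1 (borrow)
  1-0-1 → 0
  1-0 → 1
  0-1 → 1 (borrow)
  1-0-1 → 0
  0-0 → 0
  1-0 → 1
  1-0 → 1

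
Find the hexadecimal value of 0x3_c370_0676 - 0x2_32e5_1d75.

0x1908ae901

Subtract column by column in base 16:
  6-5 → 1
  7-7 → 0
  6-d → 9 (borrow)
  0-1-1 → e (borrow)
  0-5-1 → a (borrow)
  7-e-1 → 8 (borrow)
  3-2-1 → 0
  c-3 → 9
  3-2 → 1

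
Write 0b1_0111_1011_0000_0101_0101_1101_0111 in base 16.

Group the bits into nibbles: 0001 0111 1011 0000 0101 0101 1101 0111 → 17B055D7.

0x17B055D7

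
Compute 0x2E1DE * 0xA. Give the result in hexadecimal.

Multiply each base-16 digit by 10, carrying:
  E×10 = 140 → write C carry 8
  D×10+8 = 138 → write A carry 8
  1×10+8 = 18 → write 2 carry 1
  E×10+1 = 141 → write D carry 8
  2×10+8 = 28 → write C carry 1
  remaining carry: 1

0x1CD2AC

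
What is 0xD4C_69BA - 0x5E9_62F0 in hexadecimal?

0x76306CA

Subtract column by column in base 16:
  A-0 → A
  B-F → C (borrow)
  9-2-1 → 6
  6-6 → 0
  C-9 → 3
  4-E → 6 (borrow)
  D-5-1 → 7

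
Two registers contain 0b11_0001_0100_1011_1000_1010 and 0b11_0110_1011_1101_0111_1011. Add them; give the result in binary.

0b11010000000100100000101

Add column by column in base 2, right to left:
  0+1 = 1
  1+1 = 0 carry 1
  0+0+1 = 1
  1+1 = 0 carry 1
  0+1+1 = 0 carry 1
  0+1+1 = 0 carry 1
  0+1+1 = 0 carry 1
  1+0+1 = 0 carry 1
  1+1+1 = 1 carry 1
  1+0+1 = 0 carry 1
  0+1+1 = 0 carry 1
  1+1+1 = 1 carry 1
  0+1+1 = 0 carry 1
  0+1+1 = 0 carry 1
  1+0+1 = 0 carry 1
  0+1+1 = 0 carry 1
  1+0+1 = 0 carry 1
  0+1+1 = 0 carry 1
  0+1+1 = 0 carry 1
  0+0+1 = 1
  1+1 = 0 carry 1
  1+1+1 = 1 carry 1
  final carry 1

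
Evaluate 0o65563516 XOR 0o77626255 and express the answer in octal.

XOR each oct digit independently (no carries):
  6^7=1, 5^7=2, 5^6=3, 6^2=4, 3^6=5, 5^2=7, 1^5=4, 6^5=3

0o12345743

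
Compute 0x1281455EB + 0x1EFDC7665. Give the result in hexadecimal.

0x317F0CC50

Add column by column in base 16, right to left:
  B+5 = 0 carry 1
  E+6+1 = 5 carry 1
  5+6+1 = C
  5+7 = C
  4+C = 0 carry 1
  1+D+1 = F
  8+F = 7 carry 1
  2+E+1 = 1 carry 1
  1+1+1 = 3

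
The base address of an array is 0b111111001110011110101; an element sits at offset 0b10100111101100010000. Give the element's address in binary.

0b1010100001100000000101

Add column by column in base 2, right to left:
  1+0 = 1
  0+0 = 0
  1+0 = 1
  0+0 = 0
  1+1 = 0 carry 1
  1+0+1 = 0 carry 1
  1+0+1 = 0 carry 1
  1+0+1 = 0 carry 1
  0+1+1 = 0 carry 1
  0+1+1 = 0 carry 1
  1+0+1 = 0 carry 1
  1+1+1 = 1 carry 1
  1+1+1 = 1 carry 1
  0+1+1 = 0 carry 1
  0+1+1 = 0 carry 1
  1+0+1 = 0 carry 1
  1+0+1 = 0 carry 1
  1+1+1 = 1 carry 1
  1+0+1 = 0 carry 1
  1+1+1 = 1 carry 1
  1+0+1 = 0 carry 1
  final carry 1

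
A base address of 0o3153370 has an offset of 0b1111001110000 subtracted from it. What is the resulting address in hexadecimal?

0xcb888

0o3153370 = 0xcd6f8 in hexadecimal.
0b1111001110000 = 0x1e70 in hexadecimal.
Subtract column by column in base 16:
  8-0 → 8
  f-7 → 8
  6-e → 8 (borrow)
  d-1-1 → b
  c-0 → c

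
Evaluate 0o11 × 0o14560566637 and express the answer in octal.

0o162366455227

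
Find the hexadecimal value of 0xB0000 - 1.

The trailing 4 digits are 0, so subtracting 1 borrows through: they become F and the next digit up decrements.

0xAFFFF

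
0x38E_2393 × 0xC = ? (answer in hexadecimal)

Multiply each base-16 digit by 12, carrying:
  3×12 = 36 → write 4 carry 2
  9×12+2 = 110 → write E carry 6
  3×12+6 = 42 → write A carry 2
  2×12+2 = 26 → write A carry 1
  E×12+1 = 169 → write 9 carry 10
  8×12+10 = 106 → write A carry 6
  3×12+6 = 42 → write A carry 2
  remaining carry: 2

0x2AA9AAE4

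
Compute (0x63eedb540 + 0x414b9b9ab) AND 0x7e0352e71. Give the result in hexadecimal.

0x240252e61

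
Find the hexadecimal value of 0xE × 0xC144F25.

0xA91C5406

Multiply each base-16 digit by 14, carrying:
  5×14 = 70 → write 6 carry 4
  2×14+4 = 32 → write 0 carry 2
  F×14+2 = 212 → write 4 carry 13
  4×14+13 = 69 → write 5 carry 4
  4×14+4 = 60 → write C carry 3
  1×14+3 = 17 → write 1 carry 1
  C×14+1 = 169 → write 9 carry 10
  remaining carry: A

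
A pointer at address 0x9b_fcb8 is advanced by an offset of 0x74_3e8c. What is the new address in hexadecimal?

0x1103b44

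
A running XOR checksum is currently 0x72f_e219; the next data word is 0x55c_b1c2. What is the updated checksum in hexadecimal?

0x27353db

XOR each hex digit independently (no carries):
  7^5=2, 2^5=7, f^c=3, e^b=5, 2^1=3, 1^c=d, 9^2=b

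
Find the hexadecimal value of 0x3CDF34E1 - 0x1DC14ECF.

0x1F1DE612

Subtract column by column in base 16:
  1-F → 2 (borrow)
  E-C-1 → 1
  4-E → 6 (borrow)
  3-4-1 → E (borrow)
  F-1-1 → D
  D-C → 1
  C-D → F (borrow)
  3-1-1 → 1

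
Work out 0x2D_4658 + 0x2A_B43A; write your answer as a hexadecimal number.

0x57FA92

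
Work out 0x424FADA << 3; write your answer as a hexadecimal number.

3 bits is not a whole number of base-16 digits; in binary: 100001001001111101011011010 << 3 = 100001001001111101011011010000.

0x2127D6D0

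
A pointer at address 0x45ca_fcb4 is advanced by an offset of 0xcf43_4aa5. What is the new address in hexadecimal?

0x1150e4759

Add column by column in base 16, right to left:
  4+5 = 9
  b+a = 5 carry 1
  c+a+1 = 7 carry 1
  f+4+1 = 4 carry 1
  a+3+1 = e
  c+4 = 0 carry 1
  5+f+1 = 5 carry 1
  4+c+1 = 1 carry 1
  final carry 1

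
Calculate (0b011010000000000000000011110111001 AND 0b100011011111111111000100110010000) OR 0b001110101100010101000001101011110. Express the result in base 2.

0b011010000000000000000011110111001 AND 0b100011011111111111000100110010000 = 0b000010000000000000000000110010000.
Then OR with 0b001110101100010101000001101011110.

0b1110101100010101000001111011110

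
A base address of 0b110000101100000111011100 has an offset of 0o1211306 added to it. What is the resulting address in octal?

0b110000101100000111011100 = 0o60540734 in octal.
Add column by column in base 8, right to left:
  4+6 = 2 carry 1
  3+0+1 = 4
  7+3 = 2 carry 1
  0+1+1 = 2
  4+1 = 5
  5+2 = 7
  0+1 = 1
  6+0 = 6

0o61752242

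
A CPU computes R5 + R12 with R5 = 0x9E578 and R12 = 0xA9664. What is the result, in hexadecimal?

Add column by column in base 16, right to left:
  8+4 = C
  7+6 = D
  5+6 = B
  E+9 = 7 carry 1
  9+A+1 = 4 carry 1
  final carry 1

0x147BDC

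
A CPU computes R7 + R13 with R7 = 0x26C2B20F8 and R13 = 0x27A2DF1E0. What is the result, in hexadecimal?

Add column by column in base 16, right to left:
  8+0 = 8
  F+E = D carry 1
  0+1+1 = 2
  2+F = 1 carry 1
  B+D+1 = 9 carry 1
  2+2+1 = 5
  C+A = 6 carry 1
  6+7+1 = E
  2+2 = 4

0x4E65912D8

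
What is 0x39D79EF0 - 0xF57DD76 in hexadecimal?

Subtract column by column in base 16:
  0-6 → A (borrow)
  F-7-1 → 7
  E-D → 1
  9-D → C (borrow)
  7-7-1 → F (borrow)
  D-5-1 → 7
  9-F → A (borrow)
  3-0-1 → 2

0x2A7FC17A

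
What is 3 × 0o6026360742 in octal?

Multiply each base-8 digit by 3, carrying:
  2×3 = 6 → write 6
  4×3 = 12 → write 4 carry 1
  7×3+1 = 22 → write 6 carry 2
  0×3+2 = 2 → write 2
  6×3 = 18 → write 2 carry 2
  3×3+2 = 11 → write 3 carry 1
  6×3+1 = 19 → write 3 carry 2
  2×3+2 = 8 → write 0 carry 1
  0×3+1 = 1 → write 1
  6×3 = 18 → write 2 carry 2
  remaining carry: 2

0o22103322646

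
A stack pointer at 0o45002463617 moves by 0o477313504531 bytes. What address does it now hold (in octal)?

Add column by column in base 8, right to left:
  7+1 = 0 carry 1
  1+3+1 = 5
  6+5 = 3 carry 1
  3+4+1 = 0 carry 1
  6+0+1 = 7
  4+5 = 1 carry 1
  2+3+1 = 6
  0+1 = 1
  0+3 = 3
  5+7 = 4 carry 1
  4+7+1 = 4 carry 1
  0+4+1 = 5

0o544316170350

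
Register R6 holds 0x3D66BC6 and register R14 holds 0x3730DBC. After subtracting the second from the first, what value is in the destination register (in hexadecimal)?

0x635E0A

Subtract column by column in base 16:
  6-C → A (borrow)
  C-B-1 → 0
  B-D → E (borrow)
  6-0-1 → 5
  6-3 → 3
  D-7 → 6
  3-3 → 0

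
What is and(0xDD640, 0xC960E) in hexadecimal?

AND each hex digit independently (no carries):
  D&C=C, D&9=9, 6&6=6, 4&0=0, 0&E=0

0xC9600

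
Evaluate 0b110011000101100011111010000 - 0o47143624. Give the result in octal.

0o561400074

0b110011000101100011111010000 = 0o630543720 in octal.
Subtract column by column in base 8:
  0-4 → 4 (borrow)
  2-2-1 → 7 (borrow)
  7-6-1 → 0
  3-3 → 0
  4-4 → 0
  5-1 → 4
  0-7 → 1 (borrow)
  3-4-1 → 6 (borrow)
  6-0-1 → 5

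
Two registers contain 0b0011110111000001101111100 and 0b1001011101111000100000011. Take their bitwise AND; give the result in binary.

0b0001010101000000100000000

AND bit by bit (1 only where both bits are 1):
  0011110111000001101111100
& 1001011101111000100000011
= 0001010101000000100000000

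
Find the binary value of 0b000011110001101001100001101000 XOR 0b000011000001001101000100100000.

XOR bit by bit (1 where the bits differ):
  000011110001101001100001101000
^ 000011000001001101000100100000
= 000000110000100100100101001000

0b000000110000100100100101001000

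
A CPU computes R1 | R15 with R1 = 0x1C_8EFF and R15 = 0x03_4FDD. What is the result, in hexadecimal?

0x1FCFFF

OR each hex digit independently (no carries):
  1|0=1, C|3=F, 8|4=C, E|F=F, F|D=F, F|D=F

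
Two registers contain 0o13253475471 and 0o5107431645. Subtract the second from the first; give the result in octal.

Subtract column by column in base 8:
  1-5 → 4 (borrow)
  7-4-1 → 2
  4-6 → 6 (borrow)
  5-1-1 → 3
  7-3 → 4
  4-4 → 0
  3-7 → 4 (borrow)
  5-0-1 → 4
  2-1 → 1
  3-5 → 6 (borrow)
  1-0-1 → 0

0o6144043624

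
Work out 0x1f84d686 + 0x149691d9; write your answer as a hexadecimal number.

Add column by column in base 16, right to left:
  6+9 = f
  8+d = 5 carry 1
  6+1+1 = 8
  d+9 = 6 carry 1
  4+6+1 = b
  8+9 = 1 carry 1
  f+4+1 = 4 carry 1
  1+1+1 = 3

0x341b685f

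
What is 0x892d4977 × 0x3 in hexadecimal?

0x19b87dc65

Multiply each base-16 digit by 3, carrying:
  7×3 = 21 → write 5 carry 1
  7×3+1 = 22 → write 6 carry 1
  9×3+1 = 28 → write c carry 1
  4×3+1 = 13 → write d
  d×3 = 39 → write 7 carry 2
  2×3+2 = 8 → write 8
  9×3 = 27 → write b carry 1
  8×3+1 = 25 → write 9 carry 1
  remaining carry: 1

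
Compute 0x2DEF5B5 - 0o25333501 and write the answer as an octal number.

0o242237164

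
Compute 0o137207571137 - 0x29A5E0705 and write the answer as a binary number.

0b1011111110000001110101101011010

0o137207571137 = 0b1011111010000111101111001001011111 in binary.
0x29A5E0705 = 0b1010011010010111100000011100000101 in binary.
Subtract column by column in base 2:
  1-1 → 0
  1-0 → 1
  1-1 → 0
  1-0 → 1
  1-0 → 1
  0-0 → 0
  1-0 → 1
  0-0 → 0
  0-1 → 1 (borrow)
  1-1-1 → 1 (borrow)
  0-1-1 → 0 (borrow)
  0-0-1 → 1 (borrow)
  1-0-1 → 0
  1-0 → 1
  1-0 → 1
  1-0 → 1
  0-0 → 0
  1-1 → 0
  1-1 → 0
  1-1 → 0
  1-1 → 0
  0-0 → 0
  0-1 → 1 (borrow)
  0-0-1 → 1 (borrow)
  0-0-1 → 1 (borrow)
  1-1-1 → 1 (borrow)
  0-0-1 → 1 (borrow)
  1-1-1 → 1 (borrow)
  1-1-1 → 1 (borrow)
  1-0-1 → 0
  1-0 → 1
  1-1 → 0
  0-0 → 0
  1-1 → 0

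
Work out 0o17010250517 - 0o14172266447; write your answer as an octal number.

0o2615762050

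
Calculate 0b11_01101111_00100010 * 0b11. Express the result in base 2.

Multiply each base-2 digit by 3, carrying:
  0×3 = 0 → write 0
  1×3 = 3 → write 1 carry 1
  0×3+1 = 1 → write 1
  0×3 = 0 → write 0
  0×3 = 0 → write 0
  1×3 = 3 → write 1 carry 1
  0×3+1 = 1 → write 1
  0×3 = 0 → write 0
  1×3 = 3 → write 1 carry 1
  1×3+1 = 4 → write 0 carry 2
  1×3+2 = 5 → write 1 carry 2
  1×3+2 = 5 → write 1 carry 2
  0×3+2 = 2 → write 0 carry 1
  1×3+1 = 4 → write 0 carry 2
  1×3+2 = 5 → write 1 carry 2
  0×3+2 = 2 → write 0 carry 1
  1×3+1 = 4 → write 0 carry 2
  1×3+2 = 5 → write 1 carry 2
  remaining carry: 10

0b10100100110101100110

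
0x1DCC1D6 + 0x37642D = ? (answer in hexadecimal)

Add column by column in base 16, right to left:
  6+D = 3 carry 1
  D+2+1 = 0 carry 1
  1+4+1 = 6
  C+6 = 2 carry 1
  C+7+1 = 4 carry 1
  D+3+1 = 1 carry 1
  1+0+1 = 2

0x2142603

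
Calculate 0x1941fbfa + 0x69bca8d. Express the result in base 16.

Add column by column in base 16, right to left:
  a+d = 7 carry 1
  f+8+1 = 8 carry 1
  b+a+1 = 6 carry 1
  f+c+1 = c carry 1
  1+b+1 = d
  4+9 = d
  9+6 = f
  1+0 = 1

0x1fddc687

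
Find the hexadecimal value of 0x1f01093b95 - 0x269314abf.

0x1c97d7f0d6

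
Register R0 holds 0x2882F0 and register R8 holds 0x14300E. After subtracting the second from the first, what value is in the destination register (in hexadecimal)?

Subtract column by column in base 16:
  0-E → 2 (borrow)
  F-0-1 → E
  2-0 → 2
  8-3 → 5
  8-4 → 4
  2-1 → 1

0x1452E2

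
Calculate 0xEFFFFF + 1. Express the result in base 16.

0xF00000

The trailing 5 digits are F (max in base 16), so adding 1 cascades: they roll to 0 and the next digit up increments.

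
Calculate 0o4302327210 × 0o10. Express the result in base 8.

Multiply each base-8 digit by 8, carrying:
  0×8 = 0 → write 0
  1×8 = 8 → write 0 carry 1
  2×8+1 = 17 → write 1 carry 2
  7×8+2 = 58 → write 2 carry 7
  2×8+7 = 23 → write 7 carry 2
  3×8+2 = 26 → write 2 carry 3
  2×8+3 = 19 → write 3 carry 2
  0×8+2 = 2 → write 2
  3×8 = 24 → write 0 carry 3
  4×8+3 = 35 → write 3 carry 4
  remaining carry: 4

0o43023272100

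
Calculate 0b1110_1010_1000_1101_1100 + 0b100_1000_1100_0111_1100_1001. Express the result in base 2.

0b10101110111000010100101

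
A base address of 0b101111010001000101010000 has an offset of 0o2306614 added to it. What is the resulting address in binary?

0o2306614 = 0b10011000110110001100 in binary.
Add column by column in base 2, right to left:
  0+0 = 0
  0+0 = 0
  0+1 = 1
  0+1 = 1
  1+0 = 1
  0+0 = 0
  1+0 = 1
  0+1 = 1
  1+1 = 0 carry 1
  0+0+1 = 1
  0+1 = 1
  0+1 = 1
  1+0 = 1
  0+0 = 0
  0+0 = 0
  0+1 = 1
  1+1 = 0 carry 1
  0+0+1 = 1
  1+0 = 1
  1+1 = 0 carry 1
  1+0+1 = 0 carry 1
  1+0+1 = 0 carry 1
  0+0+1 = 1
  1+0 = 1

0b110001101001111011011100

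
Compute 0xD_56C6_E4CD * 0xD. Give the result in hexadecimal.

0xAD68199E69

Multiply each base-16 digit by 13, carrying:
  D×13 = 169 → write 9 carry 10
  C×13+10 = 166 → write 6 carry 10
  4×13+10 = 62 → write E carry 3
  E×13+3 = 185 → write 9 carry 11
  6×13+11 = 89 → write 9 carry 5
  C×13+5 = 161 → write 1 carry 10
  6×13+10 = 88 → write 8 carry 5
  5×13+5 = 70 → write 6 carry 4
  D×13+4 = 173 → write D carry 10
  remaining carry: A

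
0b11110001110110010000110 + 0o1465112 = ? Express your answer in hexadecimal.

0b11110001110110010000110 = 0x78ec86 in hexadecimal.
0o1465112 = 0x66a4a in hexadecimal.
Add column by column in base 16, right to left:
  6+a = 0 carry 1
  8+4+1 = d
  c+a = 6 carry 1
  e+6+1 = 5 carry 1
  8+6+1 = f
  7+0 = 7

0x7f56d0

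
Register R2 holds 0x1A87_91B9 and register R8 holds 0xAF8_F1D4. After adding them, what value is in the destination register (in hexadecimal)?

Add column by column in base 16, right to left:
  9+4 = D
  B+D = 8 carry 1
  1+1+1 = 3
  9+F = 8 carry 1
  7+8+1 = 0 carry 1
  8+F+1 = 8 carry 1
  A+A+1 = 5 carry 1
  1+0+1 = 2

0x2580838D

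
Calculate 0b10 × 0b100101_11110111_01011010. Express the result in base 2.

Multiply each base-2 digit by 2, carrying:
  0×2 = 0 → write 0
  1×2 = 2 → write 0 carry 1
  0×2+1 = 1 → write 1
  1×2 = 2 → write 0 carry 1
  1×2+1 = 3 → write 1 carry 1
  0×2+1 = 1 → write 1
  1×2 = 2 → write 0 carry 1
  0×2+1 = 1 → write 1
  1×2 = 2 → write 0 carry 1
  1×2+1 = 3 → write 1 carry 1
  1×2+1 = 3 → write 1 carry 1
  0×2+1 = 1 → write 1
  1×2 = 2 → write 0 carry 1
  1×2+1 = 3 → write 1 carry 1
  1×2+1 = 3 → write 1 carry 1
  1×2+1 = 3 → write 1 carry 1
  1×2+1 = 3 → write 1 carry 1
  0×2+1 = 1 → write 1
  1×2 = 2 → write 0 carry 1
  0×2+1 = 1 → write 1
  0×2 = 0 → write 0
  1×2 = 2 → write 0 carry 1
  remaining carry: 1

0b10010111110111010110100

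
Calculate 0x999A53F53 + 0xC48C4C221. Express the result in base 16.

0x15E26A0174

Add column by column in base 16, right to left:
  3+1 = 4
  5+2 = 7
  F+2 = 1 carry 1
  3+C+1 = 0 carry 1
  5+4+1 = A
  A+C = 6 carry 1
  9+8+1 = 2 carry 1
  9+4+1 = E
  9+C = 5 carry 1
  final carry 1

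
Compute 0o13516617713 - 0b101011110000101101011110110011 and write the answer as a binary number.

0b110001011110000100100000011000

0o13516617713 = 0b1011101001110110001111111001011 in binary.
Subtract column by column in base 2:
  1-1 → 0
  1-1 → 0
  0-0 → 0
  1-0 → 1
  0-1 → 1 (borrow)
  0-1-1 → 0 (borrow)
  1-0-1 → 0
  1-1 → 0
  1-1 → 0
  1-1 → 0
  1-1 → 0
  1-0 → 1
  1-1 → 0
  0-0 → 0
  0-1 → 1 (borrow)
  0-1-1 → 0 (borrow)
  1-0-1 → 0
  1-1 → 0
  0-0 → 0
  1-0 → 1
  1-0 → 1
  1-0 → 1
  0-1 → 1 (borrow)
  0-1-1 → 0 (borrow)
  1-1-1 → 1 (borrow)
  0-1-1 → 0 (borrow)
  1-0-1 → 0
  1-1 → 0
  1-0 → 1
  0-1 → 1 (borrow)
  1-0-1 → 0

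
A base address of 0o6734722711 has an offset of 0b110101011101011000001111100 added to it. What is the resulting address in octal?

0o7610453105

0b110101011101011000001111100 = 0o653530174 in octal.
Add column by column in base 8, right to left:
  1+4 = 5
  1+7 = 0 carry 1
  7+1+1 = 1 carry 1
  2+0+1 = 3
  2+3 = 5
  7+5 = 4 carry 1
  4+3+1 = 0 carry 1
  3+5+1 = 1 carry 1
  7+6+1 = 6 carry 1
  6+0+1 = 7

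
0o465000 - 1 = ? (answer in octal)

0o464777

The trailing 3 digits are 0, so subtracting 1 borrows through: they become 7 and the next digit up decrements.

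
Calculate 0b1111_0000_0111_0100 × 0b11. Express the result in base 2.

Multiply each base-2 digit by 3, carrying:
  0×3 = 0 → write 0
  0×3 = 0 → write 0
  1×3 = 3 → write 1 carry 1
  0×3+1 = 1 → write 1
  1×3 = 3 → write 1 carry 1
  1×3+1 = 4 → write 0 carry 2
  1×3+2 = 5 → write 1 carry 2
  0×3+2 = 2 → write 0 carry 1
  0×3+1 = 1 → write 1
  0×3 = 0 → write 0
  0×3 = 0 → write 0
  0×3 = 0 → write 0
  1×3 = 3 → write 1 carry 1
  1×3+1 = 4 → write 0 carry 2
  1×3+2 = 5 → write 1 carry 2
  1×3+2 = 5 → write 1 carry 2
  remaining carry: 10

0b101101000101011100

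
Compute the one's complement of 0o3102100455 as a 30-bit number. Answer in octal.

0o4675677322

Each oct digit d becomes 7−d:
  3→4, 1→6, 0→7, 2→5, 1→6, 0→7, 0→7, 4→3, 5→2, 5→2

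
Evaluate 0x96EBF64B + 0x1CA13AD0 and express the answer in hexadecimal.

0xB38D311B

Add column by column in base 16, right to left:
  B+0 = B
  4+D = 1 carry 1
  6+A+1 = 1 carry 1
  F+3+1 = 3 carry 1
  B+1+1 = D
  E+A = 8 carry 1
  6+C+1 = 3 carry 1
  9+1+1 = B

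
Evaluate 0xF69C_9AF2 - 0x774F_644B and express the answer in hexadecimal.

Subtract column by column in base 16:
  2-B → 7 (borrow)
  F-4-1 → A
  A-4 → 6
  9-6 → 3
  C-F → D (borrow)
  9-4-1 → 4
  6-7 → F (borrow)
  F-7-1 → 7

0x7F4D36A7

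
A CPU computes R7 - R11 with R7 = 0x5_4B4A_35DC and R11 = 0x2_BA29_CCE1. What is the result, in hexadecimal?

Subtract column by column in base 16:
  C-1 → B
  D-E → F (borrow)
  5-C-1 → 8 (borrow)
  3-C-1 → 6 (borrow)
  A-9-1 → 0
  4-2 → 2
  B-A → 1
  4-B → 9 (borrow)
  5-2-1 → 2

0x2912068FB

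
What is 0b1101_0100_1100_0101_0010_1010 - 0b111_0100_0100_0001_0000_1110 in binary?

0b11000001000010000011100

Subtract column by column in base 2:
  0-0 → 0
  1-1 → 0
  0-1 → 1 (borrow)
  1-1-1 → 1 (borrow)
  0-0-1 → 1 (borrow)
  1-0-1 → 0
  0-0 → 0
  0-0 → 0
  1-1 → 0
  0-0 → 0
  1-0 → 1
  0-0 → 0
  0-0 → 0
  0-0 → 0
  1-1 → 0
  1-0 → 1
  0-0 → 0
  0-0 → 0
  1-1 → 0
  0-0 → 0
  1-1 → 0
  0-1 → 1 (borrow)
  1-1-1 → 1 (borrow)
  1-0-1 → 0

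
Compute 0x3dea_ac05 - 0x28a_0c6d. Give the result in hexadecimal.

Subtract column by column in base 16:
  5-d → 8 (borrow)
  0-6-1 → 9 (borrow)
  c-c-1 → f (borrow)
  a-0-1 → 9
  a-a → 0
  e-8 → 6
  d-2 → b
  3-0 → 3

0x3b609f98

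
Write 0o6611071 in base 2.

Each octal digit is 3 bits: 6=110 6=110 1=001 1=001 0=000 7=111 1=001.

0b110110001001000111001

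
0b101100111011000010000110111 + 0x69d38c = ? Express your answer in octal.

0o601653703

0b101100111011000010000110111 = 0o547302067 in octal.
0x69d38c = 0o32351614 in octal.
Add column by column in base 8, right to left:
  7+4 = 3 carry 1
  6+1+1 = 0 carry 1
  0+6+1 = 7
  2+1 = 3
  0+5 = 5
  3+3 = 6
  7+2 = 1 carry 1
  4+3+1 = 0 carry 1
  5+0+1 = 6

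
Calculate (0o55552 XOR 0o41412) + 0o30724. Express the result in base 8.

0o45064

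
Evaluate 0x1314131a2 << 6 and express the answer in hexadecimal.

6 bits is not a whole number of base-16 digits; in binary: 100110001010000010011000110100010 << 6 = 100110001010000010011000110100010000000.

0x4c504c6880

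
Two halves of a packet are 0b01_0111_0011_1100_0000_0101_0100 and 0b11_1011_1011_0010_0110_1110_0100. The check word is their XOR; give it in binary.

0b10110010001110011010110000

XOR bit by bit (1 where the bits differ):
  01011100111100000001010100
^ 11101110110010011011100100
= 10110010001110011010110000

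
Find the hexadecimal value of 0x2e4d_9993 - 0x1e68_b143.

0xfe4e850

Subtract column by column in base 16:
  3-3 → 0
  9-4 → 5
  9-1 → 8
  9-b → e (borrow)
  d-8-1 → 4
  4-6 → e (borrow)
  e-e-1 → f (borrow)
  2-1-1 → 0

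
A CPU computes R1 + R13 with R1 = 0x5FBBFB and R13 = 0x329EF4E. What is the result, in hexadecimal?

0x389AB49

Add column by column in base 16, right to left:
  B+E = 9 carry 1
  F+4+1 = 4 carry 1
  B+F+1 = B carry 1
  B+E+1 = A carry 1
  F+9+1 = 9 carry 1
  5+2+1 = 8
  0+3 = 3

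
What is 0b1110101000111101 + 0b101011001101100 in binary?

0b10100000010101001

Add column by column in base 2, right to left:
  1+0 = 1
  0+0 = 0
  1+1 = 0 carry 1
  1+1+1 = 1 carry 1
  1+0+1 = 0 carry 1
  1+1+1 = 1 carry 1
  0+1+1 = 0 carry 1
  0+0+1 = 1
  0+0 = 0
  1+1 = 0 carry 1
  0+1+1 = 0 carry 1
  1+0+1 = 0 carry 1
  0+1+1 = 0 carry 1
  1+0+1 = 0 carry 1
  1+1+1 = 1 carry 1
  1+0+1 = 0 carry 1
  final carry 1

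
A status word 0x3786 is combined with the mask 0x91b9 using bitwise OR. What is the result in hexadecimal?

OR each hex digit independently (no carries):
  3|9=b, 7|1=7, 8|b=b, 6|9=f

0xb7bf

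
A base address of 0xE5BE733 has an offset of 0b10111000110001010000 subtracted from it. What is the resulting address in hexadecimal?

0xE505AE3

0b10111000110001010000 = 0xB8C50 in hexadecimal.
Subtract column by column in base 16:
  3-0 → 3
  3-5 → E (borrow)
  7-C-1 → A (borrow)
  E-8-1 → 5
  B-B → 0
  5-0 → 5
  E-0 → E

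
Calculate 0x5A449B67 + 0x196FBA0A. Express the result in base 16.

0x73B45571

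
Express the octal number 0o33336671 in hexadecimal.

0x6dbdb9

Each octal digit is 3 bits: 3=011 3=011 3=011 3=011 6=110 6=110 7=111 1=001.
Group the bits into nibbles: 0110 1101 1011 1101 1011 1001 → 6dbdb9.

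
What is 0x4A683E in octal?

0o22464076

Expand each hex digit to 4 bits: 4=0100 A=1010 6=0110 8=1000 3=0011 E=1110.
Group the bits in threes: 010 010 100 110 100 000 111 110 → 22464076.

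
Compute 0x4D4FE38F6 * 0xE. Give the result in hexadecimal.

Multiply each base-16 digit by 14, carrying:
  6×14 = 84 → write 4 carry 5
  F×14+5 = 215 → write 7 carry 13
  8×14+13 = 125 → write D carry 7
  3×14+7 = 49 → write 1 carry 3
  E×14+3 = 199 → write 7 carry 12
  F×14+12 = 222 → write E carry 13
  4×14+13 = 69 → write 5 carry 4
  D×14+4 = 186 → write A carry 11
  4×14+11 = 67 → write 3 carry 4
  remaining carry: 4

0x43A5E71D74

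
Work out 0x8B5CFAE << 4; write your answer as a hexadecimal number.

0x8B5CFAE0

Shifting left by 4 bits = 1 hex digit: append 1 zero.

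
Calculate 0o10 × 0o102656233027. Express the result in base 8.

0o1026562330270

Multiply each base-8 digit by 8, carrying:
  7×8 = 56 → write 0 carry 7
  2×8+7 = 23 → write 7 carry 2
  0×8+2 = 2 → write 2
  3×8 = 24 → write 0 carry 3
  3×8+3 = 27 → write 3 carry 3
  2×8+3 = 19 → write 3 carry 2
  6×8+2 = 50 → write 2 carry 6
  5×8+6 = 46 → write 6 carry 5
  6×8+5 = 53 → write 5 carry 6
  2×8+6 = 22 → write 6 carry 2
  0×8+2 = 2 → write 2
  1×8 = 8 → write 0 carry 1
  remaining carry: 1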